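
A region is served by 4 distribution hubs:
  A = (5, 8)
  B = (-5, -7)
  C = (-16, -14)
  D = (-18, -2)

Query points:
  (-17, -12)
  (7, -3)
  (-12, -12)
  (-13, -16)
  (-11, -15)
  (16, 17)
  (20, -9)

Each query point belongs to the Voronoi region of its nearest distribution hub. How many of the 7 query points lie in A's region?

(-17, -12) — d² to each: A:884, B:169, C:5, D:101 → nearest is C
(7, -3) — d² to each: A:125, B:160, C:650, D:626 → nearest is A
(-12, -12) — d² to each: A:689, B:74, C:20, D:136 → nearest is C
(-13, -16) — d² to each: A:900, B:145, C:13, D:221 → nearest is C
(-11, -15) — d² to each: A:785, B:100, C:26, D:218 → nearest is C
(16, 17) — d² to each: A:202, B:1017, C:1985, D:1517 → nearest is A
(20, -9) — d² to each: A:514, B:629, C:1321, D:1493 → nearest is A
3 of the 7 points have A as nearest.

3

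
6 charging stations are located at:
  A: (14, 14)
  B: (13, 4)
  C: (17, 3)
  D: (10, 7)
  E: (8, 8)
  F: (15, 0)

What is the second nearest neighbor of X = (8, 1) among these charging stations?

Since √ is increasing, it suffices to compare squared distances:
|XA|² = (8−14)² + (1−14)² = 36 + 169 = 205
|XB|² = (8−13)² + (1−4)² = 25 + 9 = 34
|XC|² = (8−17)² + (1−3)² = 81 + 4 = 85
|XD|² = (8−10)² + (1−7)² = 4 + 36 = 40
|XE|² = (8−8)² + (1−8)² = 0 + 49 = 49
|XF|² = (8−15)² + (1−0)² = 49 + 1 = 50
Sorted ascending: B, D, E, … — the second-nearest is D.

D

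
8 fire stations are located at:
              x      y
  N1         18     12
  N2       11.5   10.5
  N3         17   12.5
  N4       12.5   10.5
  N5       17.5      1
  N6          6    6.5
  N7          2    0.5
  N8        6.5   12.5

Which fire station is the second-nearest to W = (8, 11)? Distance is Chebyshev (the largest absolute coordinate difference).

N2

d(W,N1) = max(10, 1) = 10
d(W,N2) = max(3.5, 0.5) = 3.5
d(W,N3) = max(9, 1.5) = 9
d(W,N4) = max(4.5, 0.5) = 4.5
d(W,N5) = max(9.5, 10) = 10
d(W,N6) = max(2, 4.5) = 4.5
d(W,N7) = max(6, 10.5) = 10.5
d(W,N8) = max(1.5, 1.5) = 1.5
Sorted ascending: N8, N2, N4, … — the second-nearest is N2.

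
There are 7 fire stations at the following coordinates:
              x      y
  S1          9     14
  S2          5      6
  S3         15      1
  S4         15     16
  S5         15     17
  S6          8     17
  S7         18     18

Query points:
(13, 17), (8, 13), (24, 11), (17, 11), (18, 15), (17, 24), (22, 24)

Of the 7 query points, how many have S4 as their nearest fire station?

(13, 17) — d² to each: S1:25, S2:185, S3:260, S4:5, S5:4, S6:25, S7:26 → nearest is S5
(8, 13) — d² to each: S1:2, S2:58, S3:193, S4:58, S5:65, S6:16, S7:125 → nearest is S1
(24, 11) — d² to each: S1:234, S2:386, S3:181, S4:106, S5:117, S6:292, S7:85 → nearest is S7
(17, 11) — d² to each: S1:73, S2:169, S3:104, S4:29, S5:40, S6:117, S7:50 → nearest is S4
(18, 15) — d² to each: S1:82, S2:250, S3:205, S4:10, S5:13, S6:104, S7:9 → nearest is S7
(17, 24) — d² to each: S1:164, S2:468, S3:533, S4:68, S5:53, S6:130, S7:37 → nearest is S7
(22, 24) — d² to each: S1:269, S2:613, S3:578, S4:113, S5:98, S6:245, S7:52 → nearest is S7
1 of the 7 points has S4 as nearest.

1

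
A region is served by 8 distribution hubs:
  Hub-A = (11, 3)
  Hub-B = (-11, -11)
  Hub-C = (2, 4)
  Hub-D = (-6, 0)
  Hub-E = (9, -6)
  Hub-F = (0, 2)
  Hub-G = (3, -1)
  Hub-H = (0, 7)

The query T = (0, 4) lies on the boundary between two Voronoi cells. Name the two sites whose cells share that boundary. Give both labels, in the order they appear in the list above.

Hub-C and Hub-F

Squared distances from T to each site:
d²(T, Hub-A) = (0−11)² + (4−3)² = 121 + 1 = 122
d²(T, Hub-B) = (0−(-11))² + (4−(-11))² = 121 + 225 = 346
d²(T, Hub-C) = (0−2)² + (4−4)² = 4 + 0 = 4
d²(T, Hub-D) = (0−(-6))² + (4−0)² = 36 + 16 = 52
d²(T, Hub-E) = (0−9)² + (4−(-6))² = 81 + 100 = 181
d²(T, Hub-F) = (0−0)² + (4−2)² = 0 + 4 = 4
d²(T, Hub-G) = (0−3)² + (4−(-1))² = 9 + 25 = 34
d²(T, Hub-H) = (0−0)² + (4−7)² = 0 + 9 = 9
T is equidistant from Hub-C and Hub-F (both at squared distance 4), and every other site is strictly farther — so T lies on the Hub-C–Hub-F Voronoi edge.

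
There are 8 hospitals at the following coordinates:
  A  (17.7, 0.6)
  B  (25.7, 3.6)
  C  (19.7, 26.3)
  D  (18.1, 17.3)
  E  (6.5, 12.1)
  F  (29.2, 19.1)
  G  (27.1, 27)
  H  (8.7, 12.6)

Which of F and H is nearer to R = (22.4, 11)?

F

Compare squared distances:
|RF|² = (22.4−29.2)² + (11−19.1)² = 46.24 + 65.61 = 111.85
|RH|² = (22.4−8.7)² + (11−12.6)² = 187.69 + 2.56 = 190.25
111.85 < 190.25, so F is closer.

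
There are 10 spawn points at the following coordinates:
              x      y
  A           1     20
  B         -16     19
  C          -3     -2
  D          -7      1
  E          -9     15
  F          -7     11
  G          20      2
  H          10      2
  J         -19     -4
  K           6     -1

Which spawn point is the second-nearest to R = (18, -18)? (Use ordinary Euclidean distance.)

Compare squared distances (the ordering matches that of the actual distances):
|RA|² = (18−1)² + (-18−20)² = 289 + 1444 = 1733
|RB|² = (18−(-16))² + (-18−19)² = 1156 + 1369 = 2525
|RC|² = (18−(-3))² + (-18−(-2))² = 441 + 256 = 697
|RD|² = (18−(-7))² + (-18−1)² = 625 + 361 = 986
|RE|² = (18−(-9))² + (-18−15)² = 729 + 1089 = 1818
|RF|² = (18−(-7))² + (-18−11)² = 625 + 841 = 1466
|RG|² = (18−20)² + (-18−2)² = 4 + 400 = 404
|RH|² = (18−10)² + (-18−2)² = 64 + 400 = 464
|RJ|² = (18−(-19))² + (-18−(-4))² = 1369 + 196 = 1565
|RK|² = (18−6)² + (-18−(-1))² = 144 + 289 = 433
Sorted ascending: G, K, H, … — the second-nearest is K.

K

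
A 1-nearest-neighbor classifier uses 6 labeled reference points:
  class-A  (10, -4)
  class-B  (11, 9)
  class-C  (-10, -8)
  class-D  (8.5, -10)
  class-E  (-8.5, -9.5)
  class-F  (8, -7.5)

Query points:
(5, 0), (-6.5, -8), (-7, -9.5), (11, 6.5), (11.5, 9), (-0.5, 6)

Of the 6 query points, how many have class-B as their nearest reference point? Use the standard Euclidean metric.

3

(5, 0) — d² to each: class-A:41, class-B:117, class-C:289, class-D:112.25, class-E:272.5, class-F:65.25 → nearest is class-A
(-6.5, -8) — d² to each: class-A:288.25, class-B:595.25, class-C:12.25, class-D:229, class-E:6.25, class-F:210.5 → nearest is class-E
(-7, -9.5) — d² to each: class-A:319.25, class-B:666.25, class-C:11.25, class-D:240.5, class-E:2.25, class-F:229 → nearest is class-E
(11, 6.5) — d² to each: class-A:111.25, class-B:6.25, class-C:651.25, class-D:278.5, class-E:636.25, class-F:205 → nearest is class-B
(11.5, 9) — d² to each: class-A:171.25, class-B:0.25, class-C:751.25, class-D:370, class-E:742.25, class-F:284.5 → nearest is class-B
(-0.5, 6) — d² to each: class-A:210.25, class-B:141.25, class-C:286.25, class-D:337, class-E:304.25, class-F:254.5 → nearest is class-B
3 of the 6 points have class-B as nearest.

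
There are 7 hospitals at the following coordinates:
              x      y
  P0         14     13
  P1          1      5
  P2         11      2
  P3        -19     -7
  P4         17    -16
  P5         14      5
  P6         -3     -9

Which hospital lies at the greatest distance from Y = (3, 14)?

Compare squared distances (the ordering matches that of the actual distances):
|YP0|² = 121 + 1 = 122
|YP1|² = 4 + 81 = 85
|YP2|² = 64 + 144 = 208
|YP3|² = 484 + 441 = 925
|YP4|² = 196 + 900 = 1096
|YP5|² = 121 + 81 = 202
|YP6|² = 36 + 529 = 565
The largest is to P4.

P4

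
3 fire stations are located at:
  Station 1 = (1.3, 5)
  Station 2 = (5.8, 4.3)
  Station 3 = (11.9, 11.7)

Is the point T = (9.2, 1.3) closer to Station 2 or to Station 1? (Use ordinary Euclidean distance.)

Station 2

Compare squared distances:
d²(T, Station 2) = (9.2−5.8)² + (1.3−4.3)² = 11.56 + 9 = 20.56
d²(T, Station 1) = (9.2−1.3)² + (1.3−5)² = 62.41 + 13.69 = 76.1
20.56 < 76.1, so Station 2 is closer.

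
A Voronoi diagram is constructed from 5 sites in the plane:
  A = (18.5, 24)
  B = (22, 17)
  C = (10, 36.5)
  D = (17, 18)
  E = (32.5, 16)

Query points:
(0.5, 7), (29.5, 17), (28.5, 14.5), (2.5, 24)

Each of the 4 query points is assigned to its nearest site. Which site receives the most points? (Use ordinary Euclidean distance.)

(0.5, 7) — d² to each: A:613, B:562.25, C:960.5, D:393.25, E:1105 → nearest is D
(29.5, 17) — d² to each: A:170, B:56.25, C:760.5, D:157.25, E:10 → nearest is E
(28.5, 14.5) — d² to each: A:190.25, B:48.5, C:826.25, D:144.5, E:18.25 → nearest is E
(2.5, 24) — d² to each: A:256, B:429.25, C:212.5, D:246.25, E:964 → nearest is C
Tally — C:1, D:1, E:2. E captures the most (2).

E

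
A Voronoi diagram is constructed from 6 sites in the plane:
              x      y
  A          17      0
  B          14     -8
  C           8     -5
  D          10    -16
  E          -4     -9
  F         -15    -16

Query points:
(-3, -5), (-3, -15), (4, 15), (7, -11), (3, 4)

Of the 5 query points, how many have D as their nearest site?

1

(-3, -5) — d² to each: A:425, B:298, C:121, D:290, E:17, F:265 → nearest is E
(-3, -15) — d² to each: A:625, B:338, C:221, D:170, E:37, F:145 → nearest is E
(4, 15) — d² to each: A:394, B:629, C:416, D:997, E:640, F:1322 → nearest is A
(7, -11) — d² to each: A:221, B:58, C:37, D:34, E:125, F:509 → nearest is D
(3, 4) — d² to each: A:212, B:265, C:106, D:449, E:218, F:724 → nearest is C
1 of the 5 points has D as nearest.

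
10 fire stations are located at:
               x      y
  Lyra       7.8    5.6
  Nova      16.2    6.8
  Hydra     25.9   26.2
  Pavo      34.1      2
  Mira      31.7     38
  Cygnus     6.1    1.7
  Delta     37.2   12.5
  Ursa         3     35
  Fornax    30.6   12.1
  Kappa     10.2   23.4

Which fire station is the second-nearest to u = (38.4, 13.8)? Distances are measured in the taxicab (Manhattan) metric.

Fornax

d(u, Lyra) = |38.4−7.8| + |13.8−5.6| = 30.6 + 8.2 = 38.8
d(u, Nova) = |38.4−16.2| + |13.8−6.8| = 22.2 + 7 = 29.2
d(u, Hydra) = |38.4−25.9| + |13.8−26.2| = 12.5 + 12.4 = 24.9
d(u, Pavo) = |38.4−34.1| + |13.8−2| = 4.3 + 11.8 = 16.1
d(u, Mira) = |38.4−31.7| + |13.8−38| = 6.7 + 24.2 = 30.9
d(u, Cygnus) = |38.4−6.1| + |13.8−1.7| = 32.3 + 12.1 = 44.4
d(u, Delta) = |38.4−37.2| + |13.8−12.5| = 1.2 + 1.3 = 2.5
d(u, Ursa) = |38.4−3| + |13.8−35| = 35.4 + 21.2 = 56.6
d(u, Fornax) = |38.4−30.6| + |13.8−12.1| = 7.8 + 1.7 = 9.5
d(u, Kappa) = |38.4−10.2| + |13.8−23.4| = 28.2 + 9.6 = 37.8
Sorted ascending: Delta, Fornax, Pavo, … — the second-nearest is Fornax.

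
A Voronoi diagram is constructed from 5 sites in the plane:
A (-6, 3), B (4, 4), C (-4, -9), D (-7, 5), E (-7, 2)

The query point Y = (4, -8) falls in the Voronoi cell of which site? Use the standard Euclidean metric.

Since √ is increasing, it suffices to compare squared distances:
|YA|² = (4−(-6))² + (-8−3)² = 100 + 121 = 221
|YB|² = (4−4)² + (-8−4)² = 0 + 144 = 144
|YC|² = (4−(-4))² + (-8−(-9))² = 64 + 1 = 65
|YD|² = (4−(-7))² + (-8−5)² = 121 + 169 = 290
|YE|² = (4−(-7))² + (-8−2)² = 121 + 100 = 221
Minimum is at C.

C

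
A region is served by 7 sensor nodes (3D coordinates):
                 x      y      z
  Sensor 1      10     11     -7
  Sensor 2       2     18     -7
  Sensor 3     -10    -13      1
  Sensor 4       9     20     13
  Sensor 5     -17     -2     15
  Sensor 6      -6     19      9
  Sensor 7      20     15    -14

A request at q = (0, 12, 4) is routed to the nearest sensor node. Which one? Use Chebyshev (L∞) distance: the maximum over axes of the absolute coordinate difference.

Sensor 6

d(q, Sensor 1) = max(10, 1, 11) = 11
d(q, Sensor 2) = max(2, 6, 11) = 11
d(q, Sensor 3) = max(10, 25, 3) = 25
d(q, Sensor 4) = max(9, 8, 9) = 9
d(q, Sensor 5) = max(17, 14, 11) = 17
d(q, Sensor 6) = max(6, 7, 5) = 7
d(q, Sensor 7) = max(20, 3, 18) = 20
Sensor 6 is nearest.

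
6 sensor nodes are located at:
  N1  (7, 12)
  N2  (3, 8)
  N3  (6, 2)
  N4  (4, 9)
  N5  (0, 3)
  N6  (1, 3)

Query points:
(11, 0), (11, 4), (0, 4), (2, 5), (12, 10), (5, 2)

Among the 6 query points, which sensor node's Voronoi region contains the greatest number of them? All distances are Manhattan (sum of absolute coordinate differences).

(11, 0) — d to each: N1:16, N2:16, N3:7, N4:16, N5:14, N6:13 → nearest is N3
(11, 4) — d to each: N1:12, N2:12, N3:7, N4:12, N5:12, N6:11 → nearest is N3
(0, 4) — d to each: N1:15, N2:7, N3:8, N4:9, N5:1, N6:2 → nearest is N5
(2, 5) — d to each: N1:12, N2:4, N3:7, N4:6, N5:4, N6:3 → nearest is N6
(12, 10) — d to each: N1:7, N2:11, N3:14, N4:9, N5:19, N6:18 → nearest is N1
(5, 2) — d to each: N1:12, N2:8, N3:1, N4:8, N5:6, N6:5 → nearest is N3
Tally — N1:1, N3:3, N5:1, N6:1. N3 captures the most (3).

N3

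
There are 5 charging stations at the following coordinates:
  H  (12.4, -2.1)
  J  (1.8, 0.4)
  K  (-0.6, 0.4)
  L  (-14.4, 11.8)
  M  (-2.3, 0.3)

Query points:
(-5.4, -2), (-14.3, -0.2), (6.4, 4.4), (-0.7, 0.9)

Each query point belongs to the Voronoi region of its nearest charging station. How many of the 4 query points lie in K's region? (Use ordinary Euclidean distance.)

1

(-5.4, -2) — d² to each: H:316.85, J:57.6, K:28.8, L:271.44, M:14.9 → nearest is M
(-14.3, -0.2) — d² to each: H:716.5, J:259.57, K:188.05, L:144.01, M:144.25 → nearest is L
(6.4, 4.4) — d² to each: H:78.25, J:37.16, K:65, L:487.4, M:92.5 → nearest is J
(-0.7, 0.9) — d² to each: H:180.61, J:6.5, K:0.26, L:306.5, M:2.92 → nearest is K
1 of the 4 points has K as nearest.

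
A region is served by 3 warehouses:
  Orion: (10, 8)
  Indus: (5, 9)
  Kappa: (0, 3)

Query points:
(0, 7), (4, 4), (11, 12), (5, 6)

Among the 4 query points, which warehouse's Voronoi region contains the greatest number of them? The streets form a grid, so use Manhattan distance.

Kappa

(0, 7) — d to each: Orion:11, Indus:7, Kappa:4 → nearest is Kappa
(4, 4) — d to each: Orion:10, Indus:6, Kappa:5 → nearest is Kappa
(11, 12) — d to each: Orion:5, Indus:9, Kappa:20 → nearest is Orion
(5, 6) — d to each: Orion:7, Indus:3, Kappa:8 → nearest is Indus
Tally — Orion:1, Indus:1, Kappa:2. Kappa captures the most (2).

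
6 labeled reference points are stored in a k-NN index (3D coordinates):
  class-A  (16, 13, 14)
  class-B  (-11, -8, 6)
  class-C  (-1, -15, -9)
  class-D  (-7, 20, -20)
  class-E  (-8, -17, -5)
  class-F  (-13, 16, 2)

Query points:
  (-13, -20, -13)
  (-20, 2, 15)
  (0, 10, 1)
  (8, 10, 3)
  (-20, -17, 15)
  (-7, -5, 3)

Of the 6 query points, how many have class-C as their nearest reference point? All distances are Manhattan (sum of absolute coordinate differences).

0

(-13, -20, -13) — d to each: class-A:89, class-B:33, class-C:21, class-D:53, class-E:16, class-F:51 → nearest is class-E
(-20, 2, 15) — d to each: class-A:48, class-B:28, class-C:60, class-D:66, class-E:51, class-F:34 → nearest is class-B
(0, 10, 1) — d to each: class-A:32, class-B:34, class-C:36, class-D:38, class-E:41, class-F:20 → nearest is class-F
(8, 10, 3) — d to each: class-A:22, class-B:40, class-C:46, class-D:48, class-E:51, class-F:28 → nearest is class-A
(-20, -17, 15) — d to each: class-A:67, class-B:27, class-C:45, class-D:85, class-E:32, class-F:53 → nearest is class-B
(-7, -5, 3) — d to each: class-A:52, class-B:10, class-C:28, class-D:48, class-E:21, class-F:28 → nearest is class-B
0 of the 6 points have class-C as nearest.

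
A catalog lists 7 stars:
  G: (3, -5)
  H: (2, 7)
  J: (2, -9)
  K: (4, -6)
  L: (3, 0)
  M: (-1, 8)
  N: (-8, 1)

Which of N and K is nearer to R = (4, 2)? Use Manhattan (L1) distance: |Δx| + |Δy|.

K

d(R,N) = |4−(-8)| + |2−1| = 12 + 1 = 13
d(R,K) = |4−4| + |2−(-6)| = 0 + 8 = 8
13 > 8, so K is closer.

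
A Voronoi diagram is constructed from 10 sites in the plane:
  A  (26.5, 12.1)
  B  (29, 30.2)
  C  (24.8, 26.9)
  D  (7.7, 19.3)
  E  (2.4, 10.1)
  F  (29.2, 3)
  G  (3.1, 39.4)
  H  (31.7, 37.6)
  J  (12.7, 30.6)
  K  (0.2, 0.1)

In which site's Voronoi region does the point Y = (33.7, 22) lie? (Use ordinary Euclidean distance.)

Since √ is increasing, it suffices to compare squared distances:
|YA|² = 51.84 + 98.01 = 149.85
|YB|² = 22.09 + 67.24 = 89.33
|YC|² = 79.21 + 24.01 = 103.22
|YD|² = 676 + 7.29 = 683.29
|YE|² = 979.69 + 141.61 = 1121.3
|YF|² = 20.25 + 361 = 381.25
|YG|² = 936.36 + 302.76 = 1239.12
|YH|² = 4 + 243.36 = 247.36
|YJ|² = 441 + 73.96 = 514.96
|YK|² = 1122.25 + 479.61 = 1601.86
Minimum is at B.

B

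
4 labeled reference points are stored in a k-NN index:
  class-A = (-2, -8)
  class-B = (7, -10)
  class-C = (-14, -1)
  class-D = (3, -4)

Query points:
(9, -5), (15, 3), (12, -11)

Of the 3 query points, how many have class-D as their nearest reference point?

1

(9, -5) — d² to each: class-A:130, class-B:29, class-C:545, class-D:37 → nearest is class-B
(15, 3) — d² to each: class-A:410, class-B:233, class-C:857, class-D:193 → nearest is class-D
(12, -11) — d² to each: class-A:205, class-B:26, class-C:776, class-D:130 → nearest is class-B
1 of the 3 points has class-D as nearest.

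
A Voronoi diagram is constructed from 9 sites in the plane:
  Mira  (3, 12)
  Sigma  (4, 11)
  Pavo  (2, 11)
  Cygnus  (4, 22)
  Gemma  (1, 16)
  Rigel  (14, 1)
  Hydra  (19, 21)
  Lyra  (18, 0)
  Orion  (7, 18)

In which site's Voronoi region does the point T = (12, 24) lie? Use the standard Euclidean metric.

Compare squared distances (the ordering matches that of the actual distances):
d²(T, Mira) = (12−3)² + (24−12)² = 81 + 144 = 225
d²(T, Sigma) = (12−4)² + (24−11)² = 64 + 169 = 233
d²(T, Pavo) = (12−2)² + (24−11)² = 100 + 169 = 269
d²(T, Cygnus) = (12−4)² + (24−22)² = 64 + 4 = 68
d²(T, Gemma) = (12−1)² + (24−16)² = 121 + 64 = 185
d²(T, Rigel) = (12−14)² + (24−1)² = 4 + 529 = 533
d²(T, Hydra) = (12−19)² + (24−21)² = 49 + 9 = 58
d²(T, Lyra) = (12−18)² + (24−0)² = 36 + 576 = 612
d²(T, Orion) = (12−7)² + (24−18)² = 25 + 36 = 61
Minimum is at Hydra.

Hydra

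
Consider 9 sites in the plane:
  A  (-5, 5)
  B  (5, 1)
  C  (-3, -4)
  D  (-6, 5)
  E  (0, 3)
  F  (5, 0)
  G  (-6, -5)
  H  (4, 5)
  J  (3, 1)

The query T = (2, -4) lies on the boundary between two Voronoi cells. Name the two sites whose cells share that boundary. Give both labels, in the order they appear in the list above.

C and F

Squared distances from T to each site:
|TA|² = (2−(-5))² + (-4−5)² = 49 + 81 = 130
|TB|² = (2−5)² + (-4−1)² = 9 + 25 = 34
|TC|² = (2−(-3))² + (-4−(-4))² = 25 + 0 = 25
|TD|² = (2−(-6))² + (-4−5)² = 64 + 81 = 145
|TE|² = (2−0)² + (-4−3)² = 4 + 49 = 53
|TF|² = (2−5)² + (-4−0)² = 9 + 16 = 25
|TG|² = (2−(-6))² + (-4−(-5))² = 64 + 1 = 65
|TH|² = (2−4)² + (-4−5)² = 4 + 81 = 85
|TJ|² = (2−3)² + (-4−1)² = 1 + 25 = 26
T is equidistant from C and F (both at squared distance 25), and every other site is strictly farther — so T lies on the C–F Voronoi edge.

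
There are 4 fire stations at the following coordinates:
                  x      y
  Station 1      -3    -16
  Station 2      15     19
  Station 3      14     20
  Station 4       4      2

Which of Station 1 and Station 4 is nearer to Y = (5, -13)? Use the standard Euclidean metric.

Station 1

Compare squared distances:
d²(Y, Station 1) = (5−(-3))² + (-13−(-16))² = 64 + 9 = 73
d²(Y, Station 4) = (5−4)² + (-13−2)² = 1 + 225 = 226
73 < 226, so Station 1 is closer.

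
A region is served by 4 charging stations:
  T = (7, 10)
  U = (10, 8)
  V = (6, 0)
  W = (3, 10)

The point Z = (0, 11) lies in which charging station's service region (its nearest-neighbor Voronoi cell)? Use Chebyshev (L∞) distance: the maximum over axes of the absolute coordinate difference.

d(Z,T) = max(7, 1) = 7
d(Z,U) = max(10, 3) = 10
d(Z,V) = max(6, 11) = 11
d(Z,W) = max(3, 1) = 3
The smallest is to W, so Z lies in the Voronoi region of W.

W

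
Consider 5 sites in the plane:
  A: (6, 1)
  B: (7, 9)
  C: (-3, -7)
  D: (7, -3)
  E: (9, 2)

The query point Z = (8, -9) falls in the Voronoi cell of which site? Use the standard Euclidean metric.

D

Since √ is increasing, it suffices to compare squared distances:
|ZA|² = (8−6)² + (-9−1)² = 4 + 100 = 104
|ZB|² = (8−7)² + (-9−9)² = 1 + 324 = 325
|ZC|² = (8−(-3))² + (-9−(-7))² = 121 + 4 = 125
|ZD|² = (8−7)² + (-9−(-3))² = 1 + 36 = 37
|ZE|² = (8−9)² + (-9−2)² = 1 + 121 = 122
The smallest is to D, so Z lies in the Voronoi region of D.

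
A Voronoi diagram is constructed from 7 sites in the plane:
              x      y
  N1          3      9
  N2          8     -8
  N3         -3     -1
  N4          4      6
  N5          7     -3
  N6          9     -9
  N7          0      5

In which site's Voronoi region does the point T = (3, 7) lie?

N4

Squared Euclidean distances:
|TN1|² = 0 + 4 = 4
|TN2|² = 25 + 225 = 250
|TN3|² = 36 + 64 = 100
|TN4|² = 1 + 1 = 2
|TN5|² = 16 + 100 = 116
|TN6|² = 36 + 256 = 292
|TN7|² = 9 + 4 = 13
Minimum is at N4.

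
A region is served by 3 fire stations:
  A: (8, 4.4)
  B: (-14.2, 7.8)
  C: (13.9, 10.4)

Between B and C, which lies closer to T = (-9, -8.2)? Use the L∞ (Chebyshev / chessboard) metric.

d(T,B) = max(5.2, 16) = 16
d(T,C) = max(22.9, 18.6) = 22.9
16 < 22.9, so B is closer.

B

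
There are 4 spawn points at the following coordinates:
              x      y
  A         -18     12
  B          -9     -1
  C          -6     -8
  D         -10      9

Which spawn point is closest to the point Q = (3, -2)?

C

Compare squared distances (the ordering matches that of the actual distances):
|QA|² = (3−(-18))² + (-2−12)² = 441 + 196 = 637
|QB|² = (3−(-9))² + (-2−(-1))² = 144 + 1 = 145
|QC|² = (3−(-6))² + (-2−(-8))² = 81 + 36 = 117
|QD|² = (3−(-10))² + (-2−9)² = 169 + 121 = 290
C is nearest.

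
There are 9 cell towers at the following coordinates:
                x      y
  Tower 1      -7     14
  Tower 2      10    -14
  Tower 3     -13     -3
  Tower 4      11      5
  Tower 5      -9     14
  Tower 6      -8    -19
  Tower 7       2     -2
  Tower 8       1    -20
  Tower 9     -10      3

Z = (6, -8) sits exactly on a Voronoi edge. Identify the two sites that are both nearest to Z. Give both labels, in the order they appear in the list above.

Tower 2 and Tower 7

Squared distances from Z to each site:
d²(Z, Tower 1) = 169 + 484 = 653
d²(Z, Tower 2) = 16 + 36 = 52
d²(Z, Tower 3) = 361 + 25 = 386
d²(Z, Tower 4) = 25 + 169 = 194
d²(Z, Tower 5) = 225 + 484 = 709
d²(Z, Tower 6) = 196 + 121 = 317
d²(Z, Tower 7) = 16 + 36 = 52
d²(Z, Tower 8) = 25 + 144 = 169
d²(Z, Tower 9) = 256 + 121 = 377
Z is equidistant from Tower 2 and Tower 7 (both at squared distance 52), and every other site is strictly farther — so Z lies on the Tower 2–Tower 7 Voronoi edge.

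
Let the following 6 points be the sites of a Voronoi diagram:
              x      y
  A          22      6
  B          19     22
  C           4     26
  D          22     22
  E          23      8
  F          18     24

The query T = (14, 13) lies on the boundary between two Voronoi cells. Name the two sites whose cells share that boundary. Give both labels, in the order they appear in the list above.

B and E

Squared distances from T to each site:
|TA|² = 64 + 49 = 113
|TB|² = 25 + 81 = 106
|TC|² = 100 + 169 = 269
|TD|² = 64 + 81 = 145
|TE|² = 81 + 25 = 106
|TF|² = 16 + 121 = 137
T is equidistant from B and E (both at squared distance 106), and every other site is strictly farther — so T lies on the B–E Voronoi edge.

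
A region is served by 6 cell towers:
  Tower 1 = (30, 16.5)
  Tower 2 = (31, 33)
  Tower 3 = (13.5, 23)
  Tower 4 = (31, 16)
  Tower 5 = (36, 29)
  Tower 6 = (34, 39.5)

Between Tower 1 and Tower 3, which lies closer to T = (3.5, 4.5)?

Tower 3

Compare squared distances:
d²(T, Tower 1) = (3.5−30)² + (4.5−16.5)² = 702.25 + 144 = 846.25
d²(T, Tower 3) = (3.5−13.5)² + (4.5−23)² = 100 + 342.25 = 442.25
846.25 > 442.25, so Tower 3 is closer.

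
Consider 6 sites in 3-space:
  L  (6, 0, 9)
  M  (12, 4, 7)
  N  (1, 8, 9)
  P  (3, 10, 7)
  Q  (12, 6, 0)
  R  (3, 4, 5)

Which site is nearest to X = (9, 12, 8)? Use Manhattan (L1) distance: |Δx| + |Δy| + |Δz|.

d(X,L) = |9−6| + |12−0| + |8−9| = 3 + 12 + 1 = 16
d(X,M) = |9−12| + |12−4| + |8−7| = 3 + 8 + 1 = 12
d(X,N) = |9−1| + |12−8| + |8−9| = 8 + 4 + 1 = 13
d(X,P) = |9−3| + |12−10| + |8−7| = 6 + 2 + 1 = 9
d(X,Q) = |9−12| + |12−6| + |8−0| = 3 + 6 + 8 = 17
d(X,R) = |9−3| + |12−4| + |8−5| = 6 + 8 + 3 = 17
Minimum is at P.

P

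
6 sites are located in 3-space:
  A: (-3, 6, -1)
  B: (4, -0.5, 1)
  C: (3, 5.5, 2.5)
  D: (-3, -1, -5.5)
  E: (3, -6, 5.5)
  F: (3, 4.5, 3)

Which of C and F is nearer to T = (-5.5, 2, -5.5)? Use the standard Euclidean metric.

C

Compare squared distances:
|TC|² = (-5.5−3)² + (2−5.5)² + (-5.5−2.5)² = 72.25 + 12.25 + 64 = 148.5
|TF|² = (-5.5−3)² + (2−4.5)² + (-5.5−3)² = 72.25 + 6.25 + 72.25 = 150.75
148.5 < 150.75, so C is closer.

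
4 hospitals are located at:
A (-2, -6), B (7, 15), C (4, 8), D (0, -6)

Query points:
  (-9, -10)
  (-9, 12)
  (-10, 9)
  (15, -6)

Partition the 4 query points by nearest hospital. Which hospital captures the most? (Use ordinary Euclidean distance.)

C

(-9, -10) — d² to each: A:65, B:881, C:493, D:97 → nearest is A
(-9, 12) — d² to each: A:373, B:265, C:185, D:405 → nearest is C
(-10, 9) — d² to each: A:289, B:325, C:197, D:325 → nearest is C
(15, -6) — d² to each: A:289, B:505, C:317, D:225 → nearest is D
Tally — A:1, C:2, D:1. C captures the most (2).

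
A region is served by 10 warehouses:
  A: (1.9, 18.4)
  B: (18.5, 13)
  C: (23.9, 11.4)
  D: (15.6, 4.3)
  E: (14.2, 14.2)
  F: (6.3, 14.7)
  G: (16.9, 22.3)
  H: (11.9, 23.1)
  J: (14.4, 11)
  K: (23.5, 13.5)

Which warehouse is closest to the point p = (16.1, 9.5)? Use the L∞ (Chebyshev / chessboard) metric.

J

d(p,A) = max(14.2, 8.9) = 14.2
d(p,B) = max(2.4, 3.5) = 3.5
d(p,C) = max(7.8, 1.9) = 7.8
d(p,D) = max(0.5, 5.2) = 5.2
d(p,E) = max(1.9, 4.7) = 4.7
d(p,F) = max(9.8, 5.2) = 9.8
d(p,G) = max(0.8, 12.8) = 12.8
d(p,H) = max(4.2, 13.6) = 13.6
d(p,J) = max(1.7, 1.5) = 1.7
d(p,K) = max(7.4, 4) = 7.4
Minimum is at J.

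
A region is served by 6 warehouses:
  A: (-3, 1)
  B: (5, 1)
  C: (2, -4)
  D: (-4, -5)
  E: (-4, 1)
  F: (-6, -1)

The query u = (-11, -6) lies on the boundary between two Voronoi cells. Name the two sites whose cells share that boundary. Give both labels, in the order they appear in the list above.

D and F

Squared distances from u to each site:
|uA|² = (-11−(-3))² + (-6−1)² = 64 + 49 = 113
|uB|² = (-11−5)² + (-6−1)² = 256 + 49 = 305
|uC|² = (-11−2)² + (-6−(-4))² = 169 + 4 = 173
|uD|² = (-11−(-4))² + (-6−(-5))² = 49 + 1 = 50
|uE|² = (-11−(-4))² + (-6−1)² = 49 + 49 = 98
|uF|² = (-11−(-6))² + (-6−(-1))² = 25 + 25 = 50
u is equidistant from D and F (both at squared distance 50), and every other site is strictly farther — so u lies on the D–F Voronoi edge.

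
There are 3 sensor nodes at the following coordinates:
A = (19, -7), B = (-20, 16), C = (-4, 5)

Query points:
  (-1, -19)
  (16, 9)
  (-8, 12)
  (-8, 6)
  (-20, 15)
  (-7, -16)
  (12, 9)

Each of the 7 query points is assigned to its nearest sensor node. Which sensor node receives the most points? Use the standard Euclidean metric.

(-1, -19) — d² to each: A:544, B:1586, C:585 → nearest is A
(16, 9) — d² to each: A:265, B:1345, C:416 → nearest is A
(-8, 12) — d² to each: A:1090, B:160, C:65 → nearest is C
(-8, 6) — d² to each: A:898, B:244, C:17 → nearest is C
(-20, 15) — d² to each: A:2005, B:1, C:356 → nearest is B
(-7, -16) — d² to each: A:757, B:1193, C:450 → nearest is C
(12, 9) — d² to each: A:305, B:1073, C:272 → nearest is C
Tally — A:2, B:1, C:4. C captures the most (4).

C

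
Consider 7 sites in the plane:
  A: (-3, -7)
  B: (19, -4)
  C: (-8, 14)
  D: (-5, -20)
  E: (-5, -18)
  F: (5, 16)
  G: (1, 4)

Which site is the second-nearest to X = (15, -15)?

Squared Euclidean distances:
|XA|² = (15−(-3))² + (-15−(-7))² = 324 + 64 = 388
|XB|² = (15−19)² + (-15−(-4))² = 16 + 121 = 137
|XC|² = (15−(-8))² + (-15−14)² = 529 + 841 = 1370
|XD|² = (15−(-5))² + (-15−(-20))² = 400 + 25 = 425
|XE|² = (15−(-5))² + (-15−(-18))² = 400 + 9 = 409
|XF|² = (15−5)² + (-15−16)² = 100 + 961 = 1061
|XG|² = (15−1)² + (-15−4)² = 196 + 361 = 557
Sorted ascending: B, A, E, … — the second-nearest is A.

A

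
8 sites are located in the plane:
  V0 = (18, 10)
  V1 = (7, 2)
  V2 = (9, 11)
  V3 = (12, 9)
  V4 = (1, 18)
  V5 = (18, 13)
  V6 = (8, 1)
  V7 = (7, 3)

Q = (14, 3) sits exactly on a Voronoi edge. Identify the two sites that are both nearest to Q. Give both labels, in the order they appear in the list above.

V3 and V6

Squared distances from Q to each site:
|QV0|² = 16 + 49 = 65
|QV1|² = 49 + 1 = 50
|QV2|² = 25 + 64 = 89
|QV3|² = 4 + 36 = 40
|QV4|² = 169 + 225 = 394
|QV5|² = 16 + 100 = 116
|QV6|² = 36 + 4 = 40
|QV7|² = 49 + 0 = 49
Q is equidistant from V3 and V6 (both at squared distance 40), and every other site is strictly farther — so Q lies on the V3–V6 Voronoi edge.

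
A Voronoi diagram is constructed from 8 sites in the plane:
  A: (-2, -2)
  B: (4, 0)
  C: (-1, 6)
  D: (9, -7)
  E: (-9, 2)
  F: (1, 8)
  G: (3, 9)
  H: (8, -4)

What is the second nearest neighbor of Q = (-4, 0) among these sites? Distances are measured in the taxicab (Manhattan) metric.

E

d(Q,A) = |-4−(-2)| + |0−(-2)| = 2 + 2 = 4
d(Q,B) = |-4−4| + |0−0| = 8 + 0 = 8
d(Q,C) = |-4−(-1)| + |0−6| = 3 + 6 = 9
d(Q,D) = |-4−9| + |0−(-7)| = 13 + 7 = 20
d(Q,E) = |-4−(-9)| + |0−2| = 5 + 2 = 7
d(Q,F) = |-4−1| + |0−8| = 5 + 8 = 13
d(Q,G) = |-4−3| + |0−9| = 7 + 9 = 16
d(Q,H) = |-4−8| + |0−(-4)| = 12 + 4 = 16
Sorted ascending: A, E, B, … — the second-nearest is E.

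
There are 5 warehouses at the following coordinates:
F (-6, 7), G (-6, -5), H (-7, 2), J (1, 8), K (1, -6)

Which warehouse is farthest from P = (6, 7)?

Squared Euclidean distances:
|PF|² = 144 + 0 = 144
|PG|² = 144 + 144 = 288
|PH|² = 169 + 25 = 194
|PJ|² = 25 + 1 = 26
|PK|² = 25 + 169 = 194
The largest is to G.

G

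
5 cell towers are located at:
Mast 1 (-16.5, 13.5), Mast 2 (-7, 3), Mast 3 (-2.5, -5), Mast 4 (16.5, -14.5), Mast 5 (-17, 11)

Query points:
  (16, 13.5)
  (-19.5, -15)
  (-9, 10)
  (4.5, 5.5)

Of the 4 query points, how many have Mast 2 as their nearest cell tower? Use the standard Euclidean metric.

(16, 13.5) — d² to each: Mast 1:1056.25, Mast 2:639.25, Mast 3:684.5, Mast 4:784.25, Mast 5:1095.25 → nearest is Mast 2
(-19.5, -15) — d² to each: Mast 1:821.25, Mast 2:480.25, Mast 3:389, Mast 4:1296.25, Mast 5:682.25 → nearest is Mast 3
(-9, 10) — d² to each: Mast 1:68.5, Mast 2:53, Mast 3:267.25, Mast 4:1250.5, Mast 5:65 → nearest is Mast 2
(4.5, 5.5) — d² to each: Mast 1:505, Mast 2:138.5, Mast 3:159.25, Mast 4:544, Mast 5:492.5 → nearest is Mast 2
3 of the 4 points have Mast 2 as nearest.

3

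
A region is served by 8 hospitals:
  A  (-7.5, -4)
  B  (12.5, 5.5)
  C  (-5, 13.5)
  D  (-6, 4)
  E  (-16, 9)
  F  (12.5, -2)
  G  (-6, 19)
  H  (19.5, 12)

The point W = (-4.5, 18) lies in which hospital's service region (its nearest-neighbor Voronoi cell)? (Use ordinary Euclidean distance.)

G

Compare squared distances (the ordering matches that of the actual distances):
|WA|² = (-4.5−(-7.5))² + (18−(-4))² = 9 + 484 = 493
|WB|² = (-4.5−12.5)² + (18−5.5)² = 289 + 156.25 = 445.25
|WC|² = (-4.5−(-5))² + (18−13.5)² = 0.25 + 20.25 = 20.5
|WD|² = (-4.5−(-6))² + (18−4)² = 2.25 + 196 = 198.25
|WE|² = (-4.5−(-16))² + (18−9)² = 132.25 + 81 = 213.25
|WF|² = (-4.5−12.5)² + (18−(-2))² = 289 + 400 = 689
|WG|² = (-4.5−(-6))² + (18−19)² = 2.25 + 1 = 3.25
|WH|² = (-4.5−19.5)² + (18−12)² = 576 + 36 = 612
G is nearest.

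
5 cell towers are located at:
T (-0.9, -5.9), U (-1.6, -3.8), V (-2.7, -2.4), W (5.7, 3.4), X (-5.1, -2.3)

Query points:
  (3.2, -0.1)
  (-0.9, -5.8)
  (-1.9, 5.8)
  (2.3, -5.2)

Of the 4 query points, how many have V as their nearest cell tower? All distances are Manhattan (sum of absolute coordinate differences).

1

(3.2, -0.1) — d to each: T:9.9, U:8.5, V:8.2, W:6, X:10.5 → nearest is W
(-0.9, -5.8) — d to each: T:0.1, U:2.7, V:5.2, W:15.8, X:7.7 → nearest is T
(-1.9, 5.8) — d to each: T:12.7, U:9.9, V:9, W:10, X:11.3 → nearest is V
(2.3, -5.2) — d to each: T:3.9, U:5.3, V:7.8, W:12, X:10.3 → nearest is T
1 of the 4 points has V as nearest.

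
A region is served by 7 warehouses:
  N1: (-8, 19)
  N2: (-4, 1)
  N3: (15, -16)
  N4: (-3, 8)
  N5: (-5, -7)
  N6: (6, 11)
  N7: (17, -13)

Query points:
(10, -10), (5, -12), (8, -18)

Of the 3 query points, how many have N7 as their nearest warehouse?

1

(10, -10) — d² to each: N1:1165, N2:317, N3:61, N4:493, N5:234, N6:457, N7:58 → nearest is N7
(5, -12) — d² to each: N1:1130, N2:250, N3:116, N4:464, N5:125, N6:530, N7:145 → nearest is N3
(8, -18) — d² to each: N1:1625, N2:505, N3:53, N4:797, N5:290, N6:845, N7:106 → nearest is N3
1 of the 3 points has N7 as nearest.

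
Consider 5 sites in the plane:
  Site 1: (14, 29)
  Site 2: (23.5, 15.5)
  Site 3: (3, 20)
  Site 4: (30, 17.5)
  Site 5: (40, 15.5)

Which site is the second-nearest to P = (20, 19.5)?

Site 4

Since √ is increasing, it suffices to compare squared distances:
d²(P, Site 1) = (20−14)² + (19.5−29)² = 36 + 90.25 = 126.25
d²(P, Site 2) = (20−23.5)² + (19.5−15.5)² = 12.25 + 16 = 28.25
d²(P, Site 3) = (20−3)² + (19.5−20)² = 289 + 0.25 = 289.25
d²(P, Site 4) = (20−30)² + (19.5−17.5)² = 100 + 4 = 104
d²(P, Site 5) = (20−40)² + (19.5−15.5)² = 400 + 16 = 416
Sorted ascending: Site 2, Site 4, Site 1, … — the second-nearest is Site 4.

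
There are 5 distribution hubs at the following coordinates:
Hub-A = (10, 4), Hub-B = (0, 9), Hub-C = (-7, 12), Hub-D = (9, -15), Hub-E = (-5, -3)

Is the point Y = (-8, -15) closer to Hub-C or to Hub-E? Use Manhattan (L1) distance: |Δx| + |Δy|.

Hub-E

d(Y, Hub-C) = |-8−(-7)| + |-15−12| = 1 + 27 = 28
d(Y, Hub-E) = |-8−(-5)| + |-15−(-3)| = 3 + 12 = 15
28 > 15, so Hub-E is closer.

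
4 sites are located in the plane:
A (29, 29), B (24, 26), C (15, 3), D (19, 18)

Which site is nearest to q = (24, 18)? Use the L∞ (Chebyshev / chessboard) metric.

d(q,A) = max(5, 11) = 11
d(q,B) = max(0, 8) = 8
d(q,C) = max(9, 15) = 15
d(q,D) = max(5, 0) = 5
Minimum is at D.

D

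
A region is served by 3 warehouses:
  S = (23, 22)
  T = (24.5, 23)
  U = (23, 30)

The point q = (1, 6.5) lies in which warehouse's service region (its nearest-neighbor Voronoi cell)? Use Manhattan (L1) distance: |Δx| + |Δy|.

S

d(q,S) = 22 + 15.5 = 37.5
d(q,T) = 23.5 + 16.5 = 40
d(q,U) = 22 + 23.5 = 45.5
S is nearest.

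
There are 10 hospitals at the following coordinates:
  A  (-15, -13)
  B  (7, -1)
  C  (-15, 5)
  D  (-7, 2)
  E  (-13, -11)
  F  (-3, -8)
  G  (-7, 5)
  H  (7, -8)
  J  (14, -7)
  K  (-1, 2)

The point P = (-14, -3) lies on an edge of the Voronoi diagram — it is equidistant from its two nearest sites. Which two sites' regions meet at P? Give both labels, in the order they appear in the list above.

Squared distances from P to each site:
|PA|² = (-14−(-15))² + (-3−(-13))² = 1 + 100 = 101
|PB|² = (-14−7)² + (-3−(-1))² = 441 + 4 = 445
|PC|² = (-14−(-15))² + (-3−5)² = 1 + 64 = 65
|PD|² = (-14−(-7))² + (-3−2)² = 49 + 25 = 74
|PE|² = (-14−(-13))² + (-3−(-11))² = 1 + 64 = 65
|PF|² = (-14−(-3))² + (-3−(-8))² = 121 + 25 = 146
|PG|² = (-14−(-7))² + (-3−5)² = 49 + 64 = 113
|PH|² = (-14−7)² + (-3−(-8))² = 441 + 25 = 466
|PJ|² = (-14−14)² + (-3−(-7))² = 784 + 16 = 800
|PK|² = (-14−(-1))² + (-3−2)² = 169 + 25 = 194
P is equidistant from C and E (both at squared distance 65), and every other site is strictly farther — so P lies on the C–E Voronoi edge.

C and E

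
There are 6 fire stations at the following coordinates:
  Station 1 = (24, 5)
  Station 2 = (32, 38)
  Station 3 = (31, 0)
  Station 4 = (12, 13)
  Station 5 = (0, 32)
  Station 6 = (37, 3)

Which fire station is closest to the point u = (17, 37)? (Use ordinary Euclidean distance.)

Squared Euclidean distances:
d²(u, Station 1) = (17−24)² + (37−5)² = 49 + 1024 = 1073
d²(u, Station 2) = (17−32)² + (37−38)² = 225 + 1 = 226
d²(u, Station 3) = (17−31)² + (37−0)² = 196 + 1369 = 1565
d²(u, Station 4) = (17−12)² + (37−13)² = 25 + 576 = 601
d²(u, Station 5) = (17−0)² + (37−32)² = 289 + 25 = 314
d²(u, Station 6) = (17−37)² + (37−3)² = 400 + 1156 = 1556
The smallest is to Station 2, so u lies in the Voronoi region of Station 2.

Station 2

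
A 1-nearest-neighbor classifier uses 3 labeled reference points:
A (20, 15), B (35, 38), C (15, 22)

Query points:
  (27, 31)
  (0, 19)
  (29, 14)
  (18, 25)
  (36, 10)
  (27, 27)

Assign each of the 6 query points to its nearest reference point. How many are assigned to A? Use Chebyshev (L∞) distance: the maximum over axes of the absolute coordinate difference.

(27, 31) — d to each: A:16, B:8, C:12 → nearest is B
(0, 19) — d to each: A:20, B:35, C:15 → nearest is C
(29, 14) — d to each: A:9, B:24, C:14 → nearest is A
(18, 25) — d to each: A:10, B:17, C:3 → nearest is C
(36, 10) — d to each: A:16, B:28, C:21 → nearest is A
(27, 27) — d to each: A:12, B:11, C:12 → nearest is B
2 of the 6 points have A as nearest.

2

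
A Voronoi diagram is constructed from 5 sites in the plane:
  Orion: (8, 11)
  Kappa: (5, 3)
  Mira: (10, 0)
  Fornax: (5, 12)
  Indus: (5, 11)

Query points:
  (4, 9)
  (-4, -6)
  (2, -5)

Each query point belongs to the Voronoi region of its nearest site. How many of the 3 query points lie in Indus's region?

(4, 9) — d² to each: Orion:20, Kappa:37, Mira:117, Fornax:10, Indus:5 → nearest is Indus
(-4, -6) — d² to each: Orion:433, Kappa:162, Mira:232, Fornax:405, Indus:370 → nearest is Kappa
(2, -5) — d² to each: Orion:292, Kappa:73, Mira:89, Fornax:298, Indus:265 → nearest is Kappa
1 of the 3 points has Indus as nearest.

1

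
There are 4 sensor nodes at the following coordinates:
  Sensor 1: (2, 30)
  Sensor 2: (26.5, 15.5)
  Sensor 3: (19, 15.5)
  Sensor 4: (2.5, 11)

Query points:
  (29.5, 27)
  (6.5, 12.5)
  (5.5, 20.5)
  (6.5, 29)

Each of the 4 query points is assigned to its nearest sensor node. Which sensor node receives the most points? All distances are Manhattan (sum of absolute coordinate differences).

(29.5, 27) — d to each: Sensor 1:30.5, Sensor 2:14.5, Sensor 3:22, Sensor 4:43 → nearest is Sensor 2
(6.5, 12.5) — d to each: Sensor 1:22, Sensor 2:23, Sensor 3:15.5, Sensor 4:5.5 → nearest is Sensor 4
(5.5, 20.5) — d to each: Sensor 1:13, Sensor 2:26, Sensor 3:18.5, Sensor 4:12.5 → nearest is Sensor 4
(6.5, 29) — d to each: Sensor 1:5.5, Sensor 2:33.5, Sensor 3:26, Sensor 4:22 → nearest is Sensor 1
Tally — Sensor 1:1, Sensor 2:1, Sensor 4:2. Sensor 4 captures the most (2).

Sensor 4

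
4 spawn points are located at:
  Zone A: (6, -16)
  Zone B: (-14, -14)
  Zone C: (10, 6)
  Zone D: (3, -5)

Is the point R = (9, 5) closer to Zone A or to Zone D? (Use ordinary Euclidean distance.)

Compare squared distances:
d²(R, Zone A) = (9−6)² + (5−(-16))² = 9 + 441 = 450
d²(R, Zone D) = (9−3)² + (5−(-5))² = 36 + 100 = 136
450 > 136, so Zone D is closer.

Zone D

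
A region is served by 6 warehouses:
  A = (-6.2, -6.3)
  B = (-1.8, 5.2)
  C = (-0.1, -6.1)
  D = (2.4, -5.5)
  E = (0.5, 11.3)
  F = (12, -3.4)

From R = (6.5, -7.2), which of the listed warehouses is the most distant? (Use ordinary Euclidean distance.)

Since √ is increasing, it suffices to compare squared distances:
|RA|² = 161.29 + 0.81 = 162.1
|RB|² = 68.89 + 153.76 = 222.65
|RC|² = 43.56 + 1.21 = 44.77
|RD|² = 16.81 + 2.89 = 19.7
|RE|² = 36 + 342.25 = 378.25
|RF|² = 30.25 + 14.44 = 44.69
The largest is to E.

E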